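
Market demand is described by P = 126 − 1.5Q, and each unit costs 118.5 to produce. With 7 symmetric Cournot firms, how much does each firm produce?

With 7 symmetric Cournot firms, each firm's FOC gives 126 − 12q = 118.5, so q = 0.625, Q = 7·0.625 = 4.375, and P = 1911/16.

q_i = 0.625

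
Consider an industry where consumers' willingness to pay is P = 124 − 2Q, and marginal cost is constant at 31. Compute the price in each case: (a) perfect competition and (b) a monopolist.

Perfect competition: P = MC = 31, so 124 − 2Q = 31 and Q = 46.5.
A monopolist chooses Q where MR = MC. MR = 124 − 4Q; setting this equal to 31 gives Q = 23.25 and P = 77.5.

Competition: P = 31; Monopoly: P = 77.5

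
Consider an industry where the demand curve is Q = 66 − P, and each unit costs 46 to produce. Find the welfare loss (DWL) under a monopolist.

Inverting demand: P = 66 − Q.
Under competition P = MC = 46, so Q = (66 − 46)/1 = 20.
The monopolist equates marginal revenue to marginal cost: 66 − 2Q = 46, so Q = 10. From demand, P = 56.
DWL is the triangle between Q = 10 and Q = 20: ½·(20 − 10)·(56 − 46) = 50.

DWL = 50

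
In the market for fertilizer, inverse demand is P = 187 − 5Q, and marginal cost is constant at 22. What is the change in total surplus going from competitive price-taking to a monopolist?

Perfect competition: P = MC = 22, so 187 − 5Q = 22 and Q = 33.
CS = ½·(187 − 22)·33 = 2722.5; PS = (22 − 22)·33 = 0; TS = 2722.5.
A monopolist chooses Q where MR = MC. MR = 187 − 10Q; setting this equal to 22 gives Q = 16.5 and P = 104.5.
CS = ½·(187 − 104.5)·16.5 = 680.625; PS = (104.5 − 22)·16.5 = 1361.25; TS = 2041.875.
Change in total surplus: 2041.875 − 2722.5 = −680.625.

Total surplus falls by 680.625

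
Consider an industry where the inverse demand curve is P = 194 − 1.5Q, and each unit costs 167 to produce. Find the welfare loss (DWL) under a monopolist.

DWL = 60.75

Under competition P = MC = 167, so Q = (194 − 167)/1.5 = 18.
A monopolist chooses Q where MR = MC. MR = 194 − 3Q; setting this equal to 167 gives Q = 9 and P = 180.5.
DWL is the triangle between Q = 9 and Q = 18: ½·(18 − 9)·(180.5 − 167) = 60.75.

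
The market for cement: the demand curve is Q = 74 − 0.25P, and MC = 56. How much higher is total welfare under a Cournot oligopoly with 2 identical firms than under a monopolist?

Inverting demand: P = 296 − 4Q.
Monopoly sets MR = MC: 296 − 8Q = 56 ⇒ Q = 30, P = 296 − 4·30 = 176.
CS = ½·(296 − 176)·30 = 1800; PS = (176 − 56)·30 = 3600; TS = 5400.
Cournot with 2 identical firms: the symmetric best-response condition is 296 − 12q = 56. Each firm produces q = 20, total output Q = 40, price P = 136.
CS = ½·(296 − 136)·40 = 3200; PS = (136 − 56)·40 = 3200; TS = 6400.
Change in total welfare: 6400 − 5400 = 1000.

TS rises by 1000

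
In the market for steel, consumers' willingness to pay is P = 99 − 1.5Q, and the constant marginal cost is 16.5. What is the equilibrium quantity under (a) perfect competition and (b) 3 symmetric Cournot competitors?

Competitive firms price at marginal cost: P = 16.5, giving Q = 55.
Cournot with 3 identical firms: the symmetric best-response condition is 99 − 6q = 16.5. Each firm produces q = 13.75, total output Q = 41.25, price P = 37.125.

Competition: Q = 55; Cournot: Q = 41.25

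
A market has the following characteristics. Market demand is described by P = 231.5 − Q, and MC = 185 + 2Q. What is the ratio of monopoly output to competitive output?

Monopoly sets MR = MC: 231.5 − 2Q = 185 + 2Q ⇒ Q = 11.625, P = 231.5 − 11.625 = 219.875.
Under competition P = MC: 231.5 − Q = 185 + 2Q ⇒ Q = 15.5, P = 216.
Ratio Q_m/Q_c = 11.625/15.5 = 0.75.

Q_m/Q_c = 0.75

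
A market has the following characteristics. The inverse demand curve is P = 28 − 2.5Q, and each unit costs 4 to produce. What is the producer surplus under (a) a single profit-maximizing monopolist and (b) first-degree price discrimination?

Monopoly sets MR = MC: 28 − 5Q = 4 ⇒ Q = 4.8, P = 28 − 2.5·4.8 = 16.
PS = (16 − 4)·4.8 = 57.6.
With perfect price discrimination, output is the efficient level Q = 9.6 (where demand meets MC), but every buyer pays their willingness to pay: CS = 0 and PS = total surplus.
PS = ½·(28 − 4)·9.6 = 115.2.

Monopoly: PS = 57.6; Perfect PD: PS = 115.2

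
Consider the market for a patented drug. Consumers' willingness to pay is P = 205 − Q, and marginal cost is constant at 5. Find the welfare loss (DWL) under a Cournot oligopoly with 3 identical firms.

Under competition P = MC = 5, so Q = (205 − 5)/1 = 200.
In a 3-firm Cournot equilibrium, symmetry and the first-order condition give q = (205 − 5)/(4) = 50. So Q = 150 and P = 55.
DWL is the triangle between Q = 150 and Q = 200: ½·(200 − 150)·(55 − 5) = 1250.

DWL = 1250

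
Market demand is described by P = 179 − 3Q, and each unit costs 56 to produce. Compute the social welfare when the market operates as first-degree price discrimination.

TS = 2521.5

A perfectly discriminating monopolist sells every unit with P(Q) ≥ MC(Q), so output equals the competitive quantity Q = 41. Each buyer pays their reservation price, so CS = 0 and the firm captures all surplus.
TS = 2521.5 (equal to competitive TS).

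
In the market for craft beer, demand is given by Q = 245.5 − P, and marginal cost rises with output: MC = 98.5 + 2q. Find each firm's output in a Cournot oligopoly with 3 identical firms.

Inverting demand: P = 245.5 − Q.
Cournot with 3 identical firms: the symmetric best-response condition is 245.5 − 4q = 98.5 + 2q. Each firm produces q = 24.5, total output Q = 73.5, price P = 172.

q_i = 24.5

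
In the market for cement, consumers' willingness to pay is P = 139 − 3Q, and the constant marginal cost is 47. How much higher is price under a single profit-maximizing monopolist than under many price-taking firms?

Under competition P = MC = 47, so Q = (139 − 47)/3 = 92/3.
The monopolist equates marginal revenue to marginal cost: 139 − 6Q = 47, so Q = 46/3. From demand, P = 93.
Change in price: 93 − 47 = 46.

P rises by 46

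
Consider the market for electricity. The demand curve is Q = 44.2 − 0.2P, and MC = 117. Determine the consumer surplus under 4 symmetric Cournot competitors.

Inverting demand: P = 221 − 5Q.
Cournot with 4 identical firms: the symmetric best-response condition is 221 − 25q = 117. Each firm produces q = 4.16, total output Q = 16.64, price P = 137.8.
CS = ½·(221 − 137.8)·16.64 = 692.224.

CS = 692.224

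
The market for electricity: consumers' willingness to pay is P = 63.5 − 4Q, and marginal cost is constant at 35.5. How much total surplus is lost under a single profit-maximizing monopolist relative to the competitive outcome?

Under competition P = MC = 35.5, so Q = (63.5 − 35.5)/4 = 7.
Monopoly sets MR = MC: 63.5 − 8Q = 35.5 ⇒ Q = 3.5, P = 63.5 − 4·3.5 = 49.5.
DWL is the triangle between Q = 3.5 and Q = 7: ½·(7 − 3.5)·(49.5 − 35.5) = 24.5.

DWL = 24.5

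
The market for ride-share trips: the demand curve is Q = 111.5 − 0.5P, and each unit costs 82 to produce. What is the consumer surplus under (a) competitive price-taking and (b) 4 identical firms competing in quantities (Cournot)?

Inverting demand: P = 223 − 2Q.
Under competition P = MC = 82, so Q = (223 − 82)/2 = 70.5.
CS = ½·(223 − 82)·70.5 = 4970.25.
Cournot with 4 identical firms: the symmetric best-response condition is 223 − 10q = 82. Each firm produces q = 14.1, total output Q = 56.4, price P = 110.2.
CS = ½·(223 − 110.2)·56.4 = 3180.96.

Competition: CS = 4970.25; Cournot: CS = 3180.96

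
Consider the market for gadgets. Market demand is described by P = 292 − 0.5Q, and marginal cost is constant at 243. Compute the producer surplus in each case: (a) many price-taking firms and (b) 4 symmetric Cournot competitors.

Competitive firms price at marginal cost: P = 243, giving Q = 98.
PS = (243 − 243)·98 = 0.
With 4 symmetric Cournot firms, each firm's FOC gives 292 − 2.5q = 243, so q = 19.6, Q = 4·19.6 = 78.4, and P = 252.8.
PS = (252.8 − 243)·78.4 = 768.32.

Competition: PS = 0; Cournot: PS = 768.32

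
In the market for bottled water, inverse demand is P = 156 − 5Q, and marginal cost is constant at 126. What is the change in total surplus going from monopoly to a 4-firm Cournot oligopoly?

Total surplus rises by 18.9

The monopolist equates marginal revenue to marginal cost: 156 − 10Q = 126, so Q = 3. From demand, P = 141.
CS = ½·(156 − 141)·3 = 22.5; PS = (141 − 126)·3 = 45; TS = 67.5.
In a 4-firm Cournot equilibrium, symmetry and the first-order condition give q = (156 − 126)/(25) = 1.2. So Q = 4.8 and P = 132.
CS = ½·(156 − 132)·4.8 = 57.6; PS = (132 − 126)·4.8 = 28.8; TS = 86.4.
Change in total surplus: 86.4 − 67.5 = 18.9.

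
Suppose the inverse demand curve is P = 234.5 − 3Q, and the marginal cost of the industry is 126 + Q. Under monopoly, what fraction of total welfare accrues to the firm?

Monopoly sets MR = MC: 234.5 − 6Q = 126 + Q ⇒ Q = 15.5, P = 234.5 − 3·15.5 = 188.
CS = ½·(234.5 − 188)·15.5 = 360.375.
PS = P·Q − VC(Q) = 188·15.5 − (126·15.5 + ½·1·15.5²) = 840.875.
Share captured = PS/TS = 840.875/1201.25 = 0.7.

PS/TS = 0.7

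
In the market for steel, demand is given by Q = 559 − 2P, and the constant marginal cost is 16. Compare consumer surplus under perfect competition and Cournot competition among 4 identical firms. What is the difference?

Consumer surplus falls by 24995.61

Inverting demand: P = 279.5 − 0.5Q.
Perfect competition: P = MC = 16, so 279.5 − 0.5Q = 16 and Q = 527.
CS = ½·(279.5 − 16)·527 = 69432.25.
In a 4-firm Cournot equilibrium, symmetry and the first-order condition give q = (279.5 − 16)/(2.5) = 105.4. So Q = 421.6 and P = 68.7.
CS = ½·(279.5 − 68.7)·421.6 = 44436.64.
Change in consumer surplus: 44436.64 − 69432.25 = −24995.61.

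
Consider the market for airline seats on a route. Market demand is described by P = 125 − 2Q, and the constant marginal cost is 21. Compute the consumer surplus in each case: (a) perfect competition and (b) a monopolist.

Competitive firms price at marginal cost: P = 21, giving Q = 52.
CS = ½·(125 − 21)·52 = 2704.
A monopolist chooses Q where MR = MC. MR = 125 − 4Q; setting this equal to 21 gives Q = 26 and P = 73.
CS = ½·(125 − 73)·26 = 676.

Competition: CS = 2704; Monopoly: CS = 676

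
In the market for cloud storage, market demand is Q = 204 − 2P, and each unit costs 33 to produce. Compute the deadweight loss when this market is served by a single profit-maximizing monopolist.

DWL = 1190.25

Inverting demand: P = 102 − 0.5Q.
Competitive firms price at marginal cost: P = 33, giving Q = 138.
Monopoly sets MR = MC: 102 − Q = 33 ⇒ Q = 69, P = 102 − 0.5·69 = 67.5.
DWL is the triangle between Q = 69 and Q = 138: ½·(138 − 69)·(67.5 − 33) = 1190.25.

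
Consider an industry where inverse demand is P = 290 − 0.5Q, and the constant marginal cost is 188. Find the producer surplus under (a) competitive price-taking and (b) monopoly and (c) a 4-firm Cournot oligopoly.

Competition: PS = 0; Monopoly: PS = 5202; Cournot: PS = 3329.28

Competitive firms price at marginal cost: P = 188, giving Q = 204.
PS = (188 − 188)·204 = 0.
Monopoly sets MR = MC: 290 − Q = 188 ⇒ Q = 102, P = 290 − 0.5·102 = 239.
PS = (239 − 188)·102 = 5202.
With 4 symmetric Cournot firms, each firm's FOC gives 290 − 2.5q = 188, so q = 40.8, Q = 4·40.8 = 163.2, and P = 208.4.
PS = (208.4 − 188)·163.2 = 3329.28.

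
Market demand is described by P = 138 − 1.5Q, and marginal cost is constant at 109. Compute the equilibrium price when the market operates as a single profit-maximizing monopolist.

Monopoly sets MR = MC: 138 − 3Q = 109 ⇒ Q = 29/3, P = 138 − 1.5·29/3 = 123.5.

P = 123.5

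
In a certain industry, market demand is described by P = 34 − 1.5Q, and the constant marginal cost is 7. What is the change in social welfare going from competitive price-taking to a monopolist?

Perfect competition: P = MC = 7, so 34 − 1.5Q = 7 and Q = 18.
CS = ½·(34 − 7)·18 = 243; PS = (7 − 7)·18 = 0; TS = 243.
A monopolist chooses Q where MR = MC. MR = 34 − 3Q; setting this equal to 7 gives Q = 9 and P = 20.5.
CS = ½·(34 − 20.5)·9 = 60.75; PS = (20.5 − 7)·9 = 121.5; TS = 182.25.
Change in social welfare: 182.25 − 243 = −60.75.

TS falls by 60.75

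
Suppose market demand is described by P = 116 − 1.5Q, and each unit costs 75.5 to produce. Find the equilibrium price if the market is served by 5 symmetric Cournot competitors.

P = 82.25

Cournot with 5 identical firms: the symmetric best-response condition is 116 − 9q = 75.5. Each firm produces q = 4.5, total output Q = 22.5, price P = 82.25.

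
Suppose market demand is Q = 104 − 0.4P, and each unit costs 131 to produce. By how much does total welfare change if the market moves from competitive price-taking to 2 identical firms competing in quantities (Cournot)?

Inverting demand: P = 260 − 2.5Q.
Perfect competition: P = MC = 131, so 260 − 2.5Q = 131 and Q = 51.6.
CS = ½·(260 − 131)·51.6 = 3328.2; PS = (131 − 131)·51.6 = 0; TS = 3328.2.
With 2 symmetric Cournot firms, each firm's FOC gives 260 − 7.5q = 131, so q = 17.2, Q = 2·17.2 = 34.4, and P = 174.
CS = ½·(260 − 174)·34.4 = 1479.2; PS = (174 − 131)·34.4 = 1479.2; TS = 2958.4.
Change in total welfare: 2958.4 − 3328.2 = −369.8.

TS falls by 369.8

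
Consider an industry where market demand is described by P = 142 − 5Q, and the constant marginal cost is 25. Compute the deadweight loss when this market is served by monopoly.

DWL = 342.225

Under competition P = MC = 25, so Q = (142 − 25)/5 = 23.4.
Monopoly sets MR = MC: 142 − 10Q = 25 ⇒ Q = 11.7, P = 142 − 5·11.7 = 83.5.
DWL is the triangle between Q = 11.7 and Q = 23.4: ½·(23.4 − 11.7)·(83.5 − 25) = 342.225.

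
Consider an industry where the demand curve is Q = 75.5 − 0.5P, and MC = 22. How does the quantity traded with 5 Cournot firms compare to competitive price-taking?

Inverting demand: P = 151 − 2Q.
With 5 symmetric Cournot firms, each firm's FOC gives 151 − 12q = 22, so q = 10.75, Q = 5·10.75 = 53.75, and P = 43.5.
Competitive firms price at marginal cost: P = 22, giving Q = 64.5.

Cournot: Q = 53.75; Competition: Q = 64.5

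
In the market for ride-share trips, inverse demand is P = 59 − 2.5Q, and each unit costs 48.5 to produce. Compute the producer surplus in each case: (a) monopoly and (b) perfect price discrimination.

The monopolist equates marginal revenue to marginal cost: 59 − 5Q = 48.5, so Q = 2.1. From demand, P = 53.75.
PS = (53.75 − 48.5)·2.1 = 11.025.
A perfectly discriminating monopolist sells every unit with P(Q) ≥ MC(Q), so output equals the competitive quantity Q = 4.2. Each buyer pays their reservation price, so CS = 0 and the firm captures all surplus.
PS = ½·(59 − 48.5)·4.2 = 22.05.

Monopoly: PS = 11.025; Perfect PD: PS = 22.05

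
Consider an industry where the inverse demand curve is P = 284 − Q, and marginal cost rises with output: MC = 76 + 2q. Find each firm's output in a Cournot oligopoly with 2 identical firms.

q_i = 41.6

Cournot with 2 identical firms: the symmetric best-response condition is 284 − 3q = 76 + 2q. Each firm produces q = 41.6, total output Q = 83.2, price P = 200.8.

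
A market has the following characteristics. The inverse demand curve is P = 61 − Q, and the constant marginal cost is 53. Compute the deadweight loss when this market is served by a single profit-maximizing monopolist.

DWL = 8

Perfect competition: P = MC = 53, so 61 − Q = 53 and Q = 8.
Monopoly sets MR = MC: 61 − 2Q = 53 ⇒ Q = 4, P = 61 − 4 = 57.
DWL is the triangle between Q = 4 and Q = 8: ½·(8 − 4)·(57 − 53) = 8.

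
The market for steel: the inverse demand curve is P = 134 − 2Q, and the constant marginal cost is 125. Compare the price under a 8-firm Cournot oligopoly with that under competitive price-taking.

Cournot: P = 126; Competition: P = 125

In a 8-firm Cournot equilibrium, symmetry and the first-order condition give q = (134 − 125)/(18) = 0.5. So Q = 4 and P = 126.
Competitive firms price at marginal cost: P = 125, giving Q = 4.5.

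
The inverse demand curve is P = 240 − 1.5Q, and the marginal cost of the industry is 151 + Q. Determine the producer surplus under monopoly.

The monopolist equates marginal revenue to marginal cost: 240 − 3Q = 151 + Q, so Q = 22.25. From demand, P = 206.625.
PS = P·Q − VC(Q) = 206.625·22.25 − (151·22.25 + ½·1·22.25²) = 990.125.

PS = 990.125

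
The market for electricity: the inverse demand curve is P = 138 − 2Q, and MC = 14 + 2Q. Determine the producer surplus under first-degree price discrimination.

A perfectly discriminating monopolist sells every unit with P(Q) ≥ MC(Q), so output equals the competitive quantity Q = 31. Each buyer pays their reservation price, so CS = 0 and the firm captures all surplus.
PS = ½·(138 − 14)·31 = 1922.

PS = 1922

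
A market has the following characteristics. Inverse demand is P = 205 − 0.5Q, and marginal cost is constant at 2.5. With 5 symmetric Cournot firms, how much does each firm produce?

q_i = 67.5

In a 5-firm Cournot equilibrium, symmetry and the first-order condition give q = (205 − 2.5)/(3) = 67.5. So Q = 337.5 and P = 36.25.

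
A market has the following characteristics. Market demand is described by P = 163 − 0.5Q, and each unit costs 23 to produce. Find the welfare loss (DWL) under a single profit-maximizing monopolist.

DWL = 4900

Competitive firms price at marginal cost: P = 23, giving Q = 280.
The monopolist equates marginal revenue to marginal cost: 163 − Q = 23, so Q = 140. From demand, P = 93.
DWL is the triangle between Q = 140 and Q = 280: ½·(280 − 140)·(93 − 23) = 4900.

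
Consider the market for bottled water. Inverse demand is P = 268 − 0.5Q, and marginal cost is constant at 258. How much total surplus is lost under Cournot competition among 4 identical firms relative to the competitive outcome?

DWL = 4

Competitive firms price at marginal cost: P = 258, giving Q = 20.
In a 4-firm Cournot equilibrium, symmetry and the first-order condition give q = (268 − 258)/(2.5) = 4. So Q = 16 and P = 260.
DWL is the triangle between Q = 16 and Q = 20: ½·(20 − 16)·(260 − 258) = 4.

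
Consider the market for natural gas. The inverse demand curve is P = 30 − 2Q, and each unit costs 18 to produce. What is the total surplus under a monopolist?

The monopolist equates marginal revenue to marginal cost: 30 − 4Q = 18, so Q = 3. From demand, P = 24.
CS = ½·(30 − 24)·3 = 9; PS = (24 − 18)·3 = 18; TS = 27.

TS = 27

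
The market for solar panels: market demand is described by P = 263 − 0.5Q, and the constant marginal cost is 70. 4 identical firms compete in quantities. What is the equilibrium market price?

P = 108.6

With 4 symmetric Cournot firms, each firm's FOC gives 263 − 2.5q = 70, so q = 77.2, Q = 4·77.2 = 308.8, and P = 108.6.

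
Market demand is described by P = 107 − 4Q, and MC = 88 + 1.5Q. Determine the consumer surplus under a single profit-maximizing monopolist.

Monopoly sets MR = MC: 107 − 8Q = 88 + 1.5Q ⇒ Q = 2, P = 107 − 4·2 = 99.
CS = ½·(107 − 99)·2 = 8.

CS = 8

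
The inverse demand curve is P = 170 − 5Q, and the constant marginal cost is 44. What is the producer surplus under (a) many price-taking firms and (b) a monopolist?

Competition: PS = 0; Monopoly: PS = 793.8

Perfect competition: P = MC = 44, so 170 − 5Q = 44 and Q = 25.2.
PS = (44 − 44)·25.2 = 0.
A monopolist chooses Q where MR = MC. MR = 170 − 10Q; setting this equal to 44 gives Q = 12.6 and P = 107.
PS = (107 − 44)·12.6 = 793.8.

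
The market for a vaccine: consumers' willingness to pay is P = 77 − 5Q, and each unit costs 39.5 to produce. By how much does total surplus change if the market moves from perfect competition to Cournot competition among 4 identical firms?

Total surplus falls by 5.625

Competitive firms price at marginal cost: P = 39.5, giving Q = 7.5.
CS = ½·(77 − 39.5)·7.5 = 140.625; PS = (39.5 − 39.5)·7.5 = 0; TS = 140.625.
Cournot with 4 identical firms: the symmetric best-response condition is 77 − 25q = 39.5. Each firm produces q = 1.5, total output Q = 6, price P = 47.
CS = ½·(77 − 47)·6 = 90; PS = (47 − 39.5)·6 = 45; TS = 135.
Change in total surplus: 135 − 140.625 = −5.625.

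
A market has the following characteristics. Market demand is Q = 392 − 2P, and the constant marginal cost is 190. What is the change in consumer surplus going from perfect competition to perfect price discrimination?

Inverting demand: P = 196 − 0.5Q.
Under competition P = MC = 190, so Q = (196 − 190)/0.5 = 12.
CS = ½·(196 − 190)·12 = 36.
A perfectly discriminating monopolist sells every unit with P(Q) ≥ MC(Q), so output equals the competitive quantity Q = 12. Each buyer pays their reservation price, so CS = 0 and the firm captures all surplus.
CS = 0.
Change in consumer surplus: 0 − 36 = −36.

CS falls by 36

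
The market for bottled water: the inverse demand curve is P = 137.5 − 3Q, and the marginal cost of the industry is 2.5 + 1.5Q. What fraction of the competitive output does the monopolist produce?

A monopolist chooses Q where MR = MC. MR = 137.5 − 6Q; setting this equal to 2.5 + 1.5Q gives Q = 18 and P = 83.5.
Competitive equilibrium sets price equal to marginal cost: 137.5 − 3Q = 2.5 + 1.5Q, so Q = 30 and P = 47.5.
Ratio Q_m/Q_c = 18/30 = 0.6.

Q_m/Q_c = 0.6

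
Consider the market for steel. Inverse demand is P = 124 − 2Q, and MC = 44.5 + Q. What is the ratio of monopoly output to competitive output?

Monopoly sets MR = MC: 124 − 4Q = 44.5 + Q ⇒ Q = 15.9, P = 124 − 2·15.9 = 92.2.
Under competition P = MC: 124 − 2Q = 44.5 + Q ⇒ Q = 26.5, P = 71.
Ratio Q_m/Q_c = 15.9/26.5 = 0.6.

Q_m/Q_c = 0.6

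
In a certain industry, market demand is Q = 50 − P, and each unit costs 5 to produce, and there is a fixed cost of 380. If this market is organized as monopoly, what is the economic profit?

Profit = 126.25

Inverting demand: P = 50 − Q.
Monopoly sets MR = MC: 50 − 2Q = 5 ⇒ Q = 22.5, P = 50 − 22.5 = 27.5.
Profit = (27.5 − 5)·22.5 − 380 = 126.25.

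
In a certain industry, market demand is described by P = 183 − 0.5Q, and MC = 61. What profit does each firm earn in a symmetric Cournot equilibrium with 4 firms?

With 4 symmetric Cournot firms, each firm's FOC gives 183 − 2.5q = 61, so q = 48.8, Q = 4·48.8 = 195.2, and P = 85.4.
Each firm's profit = (85.4 − 61)·48.8 = 1190.72.

π_i = 1190.72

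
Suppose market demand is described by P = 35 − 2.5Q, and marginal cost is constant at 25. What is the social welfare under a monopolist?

Monopoly sets MR = MC: 35 − 5Q = 25 ⇒ Q = 2, P = 35 − 2.5·2 = 30.
CS = ½·(35 − 30)·2 = 5; PS = (30 − 25)·2 = 10; TS = 15.

TS = 15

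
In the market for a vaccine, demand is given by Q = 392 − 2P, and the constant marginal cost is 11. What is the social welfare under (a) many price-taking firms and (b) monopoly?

Competition: TS = 34225; Monopoly: TS = 25668.75

Inverting demand: P = 196 − 0.5Q.
Perfect competition: P = MC = 11, so 196 − 0.5Q = 11 and Q = 370.
CS = ½·(196 − 11)·370 = 34225; PS = (11 − 11)·370 = 0; TS = 34225.
A monopolist chooses Q where MR = MC. MR = 196 − Q; setting this equal to 11 gives Q = 185 and P = 103.5.
CS = ½·(196 − 103.5)·185 = 8556.25; PS = (103.5 − 11)·185 = 17112.5; TS = 25668.75.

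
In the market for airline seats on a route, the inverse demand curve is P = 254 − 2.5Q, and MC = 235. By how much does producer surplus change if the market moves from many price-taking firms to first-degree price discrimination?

Under competition P = MC = 235, so Q = (254 − 235)/2.5 = 7.6.
PS = (235 − 235)·7.6 = 0.
A perfectly discriminating monopolist sells every unit with P(Q) ≥ MC(Q), so output equals the competitive quantity Q = 7.6. Each buyer pays their reservation price, so CS = 0 and the firm captures all surplus.
PS = ½·(254 − 235)·7.6 = 72.2.
Change in producer surplus: 72.2 − 0 = 72.2.

PS rises by 72.2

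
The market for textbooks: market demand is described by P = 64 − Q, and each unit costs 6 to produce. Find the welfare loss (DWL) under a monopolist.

DWL = 420.5

Perfect competition: P = MC = 6, so 64 − Q = 6 and Q = 58.
A monopolist chooses Q where MR = MC. MR = 64 − 2Q; setting this equal to 6 gives Q = 29 and P = 35.
DWL is the triangle between Q = 29 and Q = 58: ½·(58 − 29)·(35 − 6) = 420.5.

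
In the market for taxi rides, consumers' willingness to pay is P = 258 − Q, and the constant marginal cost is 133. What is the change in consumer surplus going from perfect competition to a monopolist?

Under competition P = MC = 133, so Q = (258 − 133)/1 = 125.
CS = ½·(258 − 133)·125 = 7812.5.
A monopolist chooses Q where MR = MC. MR = 258 − 2Q; setting this equal to 133 gives Q = 62.5 and P = 195.5.
CS = ½·(258 − 195.5)·62.5 = 1953.125.
Change in consumer surplus: 1953.125 − 7812.5 = −5859.375.

Consumer surplus falls by 5859.375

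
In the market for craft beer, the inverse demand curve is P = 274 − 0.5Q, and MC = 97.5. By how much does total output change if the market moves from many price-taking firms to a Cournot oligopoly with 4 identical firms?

Competitive firms price at marginal cost: P = 97.5, giving Q = 353.
With 4 symmetric Cournot firms, each firm's FOC gives 274 − 2.5q = 97.5, so q = 70.6, Q = 4·70.6 = 282.4, and P = 132.8.
Change in total output: 282.4 − 353 = −70.6.

Total output falls by 70.6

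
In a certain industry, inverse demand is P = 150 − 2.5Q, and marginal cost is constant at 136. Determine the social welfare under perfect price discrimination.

TS = 39.2

With perfect price discrimination, output is the efficient level Q = 5.6 (where demand meets MC), but every buyer pays their willingness to pay: CS = 0 and PS = total surplus.
TS = 39.2 (equal to competitive TS).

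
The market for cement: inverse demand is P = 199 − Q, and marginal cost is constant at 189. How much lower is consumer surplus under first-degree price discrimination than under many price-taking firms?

Consumer surplus falls by 50

Competitive firms price at marginal cost: P = 189, giving Q = 10.
CS = ½·(199 − 189)·10 = 50.
Under first-degree price discrimination the firm charges each unit its demand price and produces up to where P = MC, i.e. Q = 10. Consumer surplus is zero; producer surplus equals total surplus.
CS = 0.
Change in consumer surplus: 0 − 50 = −50.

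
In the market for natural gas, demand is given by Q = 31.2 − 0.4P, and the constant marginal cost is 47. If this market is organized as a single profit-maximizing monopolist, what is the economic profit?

Inverting demand: P = 78 − 2.5Q.
The monopolist equates marginal revenue to marginal cost: 78 − 5Q = 47, so Q = 6.2. From demand, P = 62.5.
Profit = (62.5 − 47)·6.2 = 96.1.

Profit = 96.1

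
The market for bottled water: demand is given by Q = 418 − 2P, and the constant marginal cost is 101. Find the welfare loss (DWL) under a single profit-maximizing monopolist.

Inverting demand: P = 209 − 0.5Q.
Under competition P = MC = 101, so Q = (209 − 101)/0.5 = 216.
The monopolist equates marginal revenue to marginal cost: 209 − Q = 101, so Q = 108. From demand, P = 155.
DWL is the triangle between Q = 108 and Q = 216: ½·(216 − 108)·(155 − 101) = 2916.

DWL = 2916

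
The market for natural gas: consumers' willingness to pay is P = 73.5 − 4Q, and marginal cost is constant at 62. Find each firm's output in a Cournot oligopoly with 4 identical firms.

In a 4-firm Cournot equilibrium, symmetry and the first-order condition give q = (73.5 − 62)/(20) = 0.575. So Q = 2.3 and P = 64.3.

q_i = 0.575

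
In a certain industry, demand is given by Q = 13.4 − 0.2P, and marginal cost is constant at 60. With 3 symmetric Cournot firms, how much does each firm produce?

q_i = 0.35

Inverting demand: P = 67 − 5Q.
With 3 symmetric Cournot firms, each firm's FOC gives 67 − 20q = 60, so q = 0.35, Q = 3·0.35 = 1.05, and P = 61.75.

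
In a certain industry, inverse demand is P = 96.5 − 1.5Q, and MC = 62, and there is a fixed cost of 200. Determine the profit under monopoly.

Profit = −1.625

Monopoly sets MR = MC: 96.5 − 3Q = 62 ⇒ Q = 11.5, P = 96.5 − 1.5·11.5 = 79.25.
Profit = (79.25 − 62)·11.5 − 200 = −1.625.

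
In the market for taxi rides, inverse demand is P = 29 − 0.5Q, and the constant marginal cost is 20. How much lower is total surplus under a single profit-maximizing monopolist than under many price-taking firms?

Perfect competition: P = MC = 20, so 29 − 0.5Q = 20 and Q = 18.
CS = ½·(29 − 20)·18 = 81; PS = (20 − 20)·18 = 0; TS = 81.
The monopolist equates marginal revenue to marginal cost: 29 − Q = 20, so Q = 9. From demand, P = 24.5.
CS = ½·(29 − 24.5)·9 = 20.25; PS = (24.5 − 20)·9 = 40.5; TS = 60.75.
Change in total surplus: 60.75 − 81 = −20.25.

TS falls by 20.25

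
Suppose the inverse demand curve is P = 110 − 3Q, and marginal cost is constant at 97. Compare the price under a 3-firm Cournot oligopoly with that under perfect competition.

With 3 symmetric Cournot firms, each firm's FOC gives 110 − 12q = 97, so q = 13/12, Q = 3·13/12 = 3.25, and P = 100.25.
Competitive firms price at marginal cost: P = 97, giving Q = 13/3.

Cournot: P = 100.25; Competition: P = 97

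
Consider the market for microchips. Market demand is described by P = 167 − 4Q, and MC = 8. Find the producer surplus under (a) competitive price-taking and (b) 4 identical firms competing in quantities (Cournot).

Competitive firms price at marginal cost: P = 8, giving Q = 39.75.
PS = (8 − 8)·39.75 = 0.
Cournot with 4 identical firms: the symmetric best-response condition is 167 − 20q = 8. Each firm produces q = 7.95, total output Q = 31.8, price P = 39.8.
PS = (39.8 − 8)·31.8 = 1011.24.

Competition: PS = 0; Cournot: PS = 1011.24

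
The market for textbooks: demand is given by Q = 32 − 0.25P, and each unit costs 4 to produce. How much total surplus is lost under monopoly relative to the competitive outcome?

DWL = 480.5

Inverting demand: P = 128 − 4Q.
Competitive firms price at marginal cost: P = 4, giving Q = 31.
The monopolist equates marginal revenue to marginal cost: 128 − 8Q = 4, so Q = 15.5. From demand, P = 66.
DWL is the triangle between Q = 15.5 and Q = 31: ½·(31 − 15.5)·(66 − 4) = 480.5.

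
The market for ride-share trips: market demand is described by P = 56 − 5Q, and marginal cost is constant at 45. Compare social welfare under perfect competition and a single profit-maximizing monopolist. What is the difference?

TS falls by 3.025

Under competition P = MC = 45, so Q = (56 − 45)/5 = 2.2.
CS = ½·(56 − 45)·2.2 = 12.1; PS = (45 − 45)·2.2 = 0; TS = 12.1.
Monopoly sets MR = MC: 56 − 10Q = 45 ⇒ Q = 1.1, P = 56 − 5·1.1 = 50.5.
CS = ½·(56 − 50.5)·1.1 = 3.025; PS = (50.5 − 45)·1.1 = 6.05; TS = 9.075.
Change in social welfare: 9.075 − 12.1 = −3.025.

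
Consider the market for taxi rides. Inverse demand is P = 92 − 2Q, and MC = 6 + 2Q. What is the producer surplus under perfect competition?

PS = 462.25

Competitive equilibrium sets price equal to marginal cost: 92 − 2Q = 6 + 2Q, so Q = 21.5 and P = 49.
PS = P·Q − VC(Q) = 49·21.5 − (6·21.5 + ½·2·21.5²) = 462.25.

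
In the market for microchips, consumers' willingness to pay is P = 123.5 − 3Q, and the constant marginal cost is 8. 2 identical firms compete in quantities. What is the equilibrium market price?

Cournot with 2 identical firms: the symmetric best-response condition is 123.5 − 9q = 8. Each firm produces q = 77/6, total output Q = 77/3, price P = 46.5.

P = 46.5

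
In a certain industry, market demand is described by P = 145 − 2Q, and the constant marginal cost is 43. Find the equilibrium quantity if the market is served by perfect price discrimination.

Q = 51

With perfect price discrimination, output is the efficient level Q = 51 (where demand meets MC), but every buyer pays their willingness to pay: CS = 0 and PS = total surplus.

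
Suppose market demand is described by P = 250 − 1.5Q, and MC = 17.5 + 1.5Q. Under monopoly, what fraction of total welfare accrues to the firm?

PS/TS = 0.75

Monopoly sets MR = MC: 250 − 3Q = 17.5 + 1.5Q ⇒ Q = 155/3, P = 250 − 1.5·155/3 = 172.5.
CS = ½·(250 − 172.5)·155/3 = 24025/12.
PS = P·Q − VC(Q) = 172.5·155/3 − (17.5·155/3 + ½·1.5·(155/3)²) = 6006.25.
Share captured = PS/TS = 6006.25/(24025/3) = 0.75.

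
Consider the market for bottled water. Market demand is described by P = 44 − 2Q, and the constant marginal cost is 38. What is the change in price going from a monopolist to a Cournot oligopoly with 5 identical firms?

Price falls by 2

The monopolist equates marginal revenue to marginal cost: 44 − 4Q = 38, so Q = 1.5. From demand, P = 41.
In a 5-firm Cournot equilibrium, symmetry and the first-order condition give q = (44 − 38)/(12) = 0.5. So Q = 2.5 and P = 39.
Change in price: 39 − 41 = −2.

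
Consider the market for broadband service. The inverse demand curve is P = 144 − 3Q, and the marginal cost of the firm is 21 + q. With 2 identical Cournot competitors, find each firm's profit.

In a 2-firm Cournot equilibrium, symmetry and the first-order condition give q = (144 − 21)/(10) = 12.3. So Q = 24.6 and P = 70.2.
Each firm's profit = 70.2·12.3 − (21·12.3 + ½·1·12.3²) = 529.515.

π_i = 529.515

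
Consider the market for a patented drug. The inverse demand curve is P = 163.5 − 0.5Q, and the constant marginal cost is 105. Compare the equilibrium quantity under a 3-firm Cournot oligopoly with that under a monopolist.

Cournot with 3 identical firms: the symmetric best-response condition is 163.5 − 2q = 105. Each firm produces q = 29.25, total output Q = 87.75, price P = 119.625.
Monopoly sets MR = MC: 163.5 − Q = 105 ⇒ Q = 58.5, P = 163.5 − 0.5·58.5 = 134.25.

Cournot: Q = 87.75; Monopoly: Q = 58.5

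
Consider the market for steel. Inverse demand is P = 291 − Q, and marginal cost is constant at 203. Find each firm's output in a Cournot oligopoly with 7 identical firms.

Cournot with 7 identical firms: the symmetric best-response condition is 291 − 8q = 203. Each firm produces q = 11, total output Q = 77, price P = 214.

q_i = 11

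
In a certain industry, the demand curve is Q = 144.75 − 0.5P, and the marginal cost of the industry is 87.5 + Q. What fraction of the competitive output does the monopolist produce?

Q_m/Q_c = 0.6

Inverting demand: P = 289.5 − 2Q.
The monopolist equates marginal revenue to marginal cost: 289.5 − 4Q = 87.5 + Q, so Q = 40.4. From demand, P = 208.7.
Competitive equilibrium sets price equal to marginal cost: 289.5 − 2Q = 87.5 + Q, so Q = 202/3 and P = 929/6.
Ratio Q_m/Q_c = 40.4/(202/3) = 0.6.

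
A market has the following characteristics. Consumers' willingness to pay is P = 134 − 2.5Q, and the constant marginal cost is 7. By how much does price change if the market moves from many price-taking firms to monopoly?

P rises by 63.5

Under competition P = MC = 7, so Q = (134 − 7)/2.5 = 50.8.
A monopolist chooses Q where MR = MC. MR = 134 − 5Q; setting this equal to 7 gives Q = 25.4 and P = 70.5.
Change in price: 70.5 − 7 = 63.5.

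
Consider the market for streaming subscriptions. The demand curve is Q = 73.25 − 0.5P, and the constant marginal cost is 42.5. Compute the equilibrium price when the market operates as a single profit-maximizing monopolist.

Inverting demand: P = 146.5 − 2Q.
A monopolist chooses Q where MR = MC. MR = 146.5 − 4Q; setting this equal to 42.5 gives Q = 26 and P = 94.5.

P = 94.5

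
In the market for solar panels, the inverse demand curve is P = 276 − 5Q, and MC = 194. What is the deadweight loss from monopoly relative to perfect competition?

DWL = 168.1

Competitive firms price at marginal cost: P = 194, giving Q = 16.4.
The monopolist equates marginal revenue to marginal cost: 276 − 10Q = 194, so Q = 8.2. From demand, P = 235.
DWL is the triangle between Q = 8.2 and Q = 16.4: ½·(16.4 − 8.2)·(235 − 194) = 168.1.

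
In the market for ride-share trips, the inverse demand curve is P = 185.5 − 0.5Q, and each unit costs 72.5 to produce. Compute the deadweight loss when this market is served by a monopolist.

Competitive firms price at marginal cost: P = 72.5, giving Q = 226.
The monopolist equates marginal revenue to marginal cost: 185.5 − Q = 72.5, so Q = 113. From demand, P = 129.
DWL is the triangle between Q = 113 and Q = 226: ½·(226 − 113)·(129 − 72.5) = 3192.25.

DWL = 3192.25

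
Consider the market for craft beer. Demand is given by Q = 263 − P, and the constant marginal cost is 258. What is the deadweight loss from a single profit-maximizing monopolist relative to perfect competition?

Inverting demand: P = 263 − Q.
Competitive firms price at marginal cost: P = 258, giving Q = 5.
Monopoly sets MR = MC: 263 − 2Q = 258 ⇒ Q = 2.5, P = 263 − 2.5 = 260.5.
DWL is the triangle between Q = 2.5 and Q = 5: ½·(5 − 2.5)·(260.5 − 258) = 3.125.

DWL = 3.125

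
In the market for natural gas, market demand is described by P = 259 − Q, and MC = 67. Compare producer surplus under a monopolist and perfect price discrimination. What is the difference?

A monopolist chooses Q where MR = MC. MR = 259 − 2Q; setting this equal to 67 gives Q = 96 and P = 163.
PS = (163 − 67)·96 = 9216.
With perfect price discrimination, output is the efficient level Q = 192 (where demand meets MC), but every buyer pays their willingness to pay: CS = 0 and PS = total surplus.
PS = ½·(259 − 67)·192 = 18432.
Change in producer surplus: 18432 − 9216 = 9216.

PS rises by 9216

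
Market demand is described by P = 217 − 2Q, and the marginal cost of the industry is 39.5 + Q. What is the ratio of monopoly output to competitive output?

A monopolist chooses Q where MR = MC. MR = 217 − 4Q; setting this equal to 39.5 + Q gives Q = 35.5 and P = 146.
Under competition P = MC: 217 − 2Q = 39.5 + Q ⇒ Q = 355/6, P = 296/3.
Ratio Q_m/Q_c = 35.5/(355/6) = 0.6.

Q_m/Q_c = 0.6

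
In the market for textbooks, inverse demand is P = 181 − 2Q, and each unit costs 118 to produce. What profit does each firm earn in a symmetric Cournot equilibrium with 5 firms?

π_i = 55.125

With 5 symmetric Cournot firms, each firm's FOC gives 181 − 12q = 118, so q = 5.25, Q = 5·5.25 = 26.25, and P = 128.5.
Each firm's profit = (128.5 − 118)·5.25 = 55.125.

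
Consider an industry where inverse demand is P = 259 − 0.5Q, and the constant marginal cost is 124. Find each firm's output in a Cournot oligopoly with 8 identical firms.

In a 8-firm Cournot equilibrium, symmetry and the first-order condition give q = (259 − 124)/(4.5) = 30. So Q = 240 and P = 139.

q_i = 30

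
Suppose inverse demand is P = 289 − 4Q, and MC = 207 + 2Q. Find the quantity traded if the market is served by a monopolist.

Monopoly sets MR = MC: 289 − 8Q = 207 + 2Q ⇒ Q = 8.2, P = 289 − 4·8.2 = 256.2.

Q = 8.2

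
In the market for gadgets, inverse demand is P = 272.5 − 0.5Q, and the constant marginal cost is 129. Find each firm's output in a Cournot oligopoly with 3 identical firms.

q_i = 71.75

In a 3-firm Cournot equilibrium, symmetry and the first-order condition give q = (272.5 − 129)/(2) = 71.75. So Q = 215.25 and P = 164.875.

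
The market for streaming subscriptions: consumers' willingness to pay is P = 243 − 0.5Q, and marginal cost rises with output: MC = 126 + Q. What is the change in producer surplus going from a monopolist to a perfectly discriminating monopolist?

Producer surplus rises by 1140.75

A monopolist chooses Q where MR = MC. MR = 243 − Q; setting this equal to 126 + Q gives Q = 58.5 and P = 213.75.
PS = P·Q − VC(Q) = 213.75·58.5 − (126·58.5 + ½·1·58.5²) = 3422.25.
Under first-degree price discrimination the firm charges each unit its demand price and produces up to where P = MC, i.e. Q = 78. Consumer surplus is zero; producer surplus equals total surplus.
PS = ½·(243 − 126)·78 = 4563.
Change in producer surplus: 4563 − 3422.25 = 1140.75.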